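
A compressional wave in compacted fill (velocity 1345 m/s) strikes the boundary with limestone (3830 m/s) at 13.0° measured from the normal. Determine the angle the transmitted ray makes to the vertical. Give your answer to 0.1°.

39.8°

sin θ₁/V₁ = sin θ₂/V₂ ⇒ sin θ₂ = 3830·sin 13.0°/1345 = 3830·0.2250/1345 = 0.6406.
θ₂ = sin⁻¹(0.6406) = 39.83° (from vertical).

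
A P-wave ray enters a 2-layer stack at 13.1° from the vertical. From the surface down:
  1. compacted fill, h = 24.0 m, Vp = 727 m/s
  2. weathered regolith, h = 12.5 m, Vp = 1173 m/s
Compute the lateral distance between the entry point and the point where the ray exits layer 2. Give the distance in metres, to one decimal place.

Apply Snell's law at each interface; in layer i the horizontal offset is hᵢ·tan θᵢ.
Layer 1: θ = 13.10°; offset = 24.0·tan 13.10° = 5.585 m.
Layer 2: sin θ = 1173·sin 13.1°/727 = 0.3657, θ = 21.45°; offset = 12.5·tan 21.45° = 4.911 m.
Total horizontal offset = 10.496 m.

10.5 m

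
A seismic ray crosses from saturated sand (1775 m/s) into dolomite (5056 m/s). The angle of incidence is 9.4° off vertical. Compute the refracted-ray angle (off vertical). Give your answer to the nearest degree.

28°

sin θ₁/V₁ = sin θ₂/V₂ ⇒ sin θ₂ = 5056·sin 9.4°/1775 = 5056·0.1633/1775 = 0.4652.
θ₂ = sin⁻¹(0.4652) = 27.72° (from vertical).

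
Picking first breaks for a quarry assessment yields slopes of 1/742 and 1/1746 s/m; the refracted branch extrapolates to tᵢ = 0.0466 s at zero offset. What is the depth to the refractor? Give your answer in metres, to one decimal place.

h = tᵢ·V₁·V₂ / (2·√(V₂²−V₁²)).
√(V₂²−V₁²) = √(1746² − 742²) = 1580.5 m/s.
h = 0.0466 s × 742 × 1746 / (2 × 1580.5) = 19.10 m.

19.1 m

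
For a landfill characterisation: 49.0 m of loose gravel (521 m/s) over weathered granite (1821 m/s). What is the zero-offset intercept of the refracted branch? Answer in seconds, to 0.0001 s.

0.1802 s

tᵢ = 2h·√(V₂²−V₁²)/(V₁V₂).
√(V₂²−V₁²) = √(1821²−521²) = 1744.9 m/s.
tᵢ = 2·49.0·1744.9/(521·1821) = 0.18024 s.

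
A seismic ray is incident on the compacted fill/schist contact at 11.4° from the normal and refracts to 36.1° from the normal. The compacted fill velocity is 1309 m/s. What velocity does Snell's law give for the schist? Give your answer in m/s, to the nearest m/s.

3902 m/s

Snell's law: sin 11.4°/V₁ = sin 36.1°/V₂.
V₂ = V₁·sin 36.1°/sin 11.4° = 1309 × 2.9809 = 3902.00 m/s.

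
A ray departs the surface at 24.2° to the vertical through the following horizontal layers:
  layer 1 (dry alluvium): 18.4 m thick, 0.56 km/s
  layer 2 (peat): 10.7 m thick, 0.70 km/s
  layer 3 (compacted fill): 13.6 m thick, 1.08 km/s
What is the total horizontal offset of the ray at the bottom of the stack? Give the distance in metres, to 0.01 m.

Ray parameter p = sin 24.2° / 0.56 km/s = 7.3201e-01 s/km.
Layer 1: θ = 24.20°; offset = 18.4·tan 24.20° = 8.2693 m.
Layer 2: sin θ = p·0.70 = 0.5124 → θ = 30.82°; offset = 10.7·tan 30.82° = 6.3846 m.
Layer 3: sin θ = p·1.08 = 0.7906 → θ = 52.24°; offset = 13.6·tan 52.24° = 17.5573 m.
Σ offsets = 32.2112 m.

32.21 m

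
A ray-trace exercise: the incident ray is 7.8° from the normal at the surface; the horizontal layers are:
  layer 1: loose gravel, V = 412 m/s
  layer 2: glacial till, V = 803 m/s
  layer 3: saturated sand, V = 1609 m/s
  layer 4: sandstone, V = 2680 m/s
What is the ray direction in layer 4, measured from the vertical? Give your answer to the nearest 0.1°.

62.0°

Ray parameter p = sin 7.8° / 412 = 3.2941e-04 s/m.
sin θ_4 = p·V_4 = 3.2941e-04 × 2680 = 0.8828.
θ_4 = 61.98° from the vertical.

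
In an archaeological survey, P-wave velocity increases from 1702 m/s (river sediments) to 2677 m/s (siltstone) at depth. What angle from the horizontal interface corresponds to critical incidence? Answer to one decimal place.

Critical incidence: sin θ_c = V₁/V₂ = 1702/2677 = 0.6358.
θ_c = arcsin 0.6358 = 39.48°.
Measured from the interface: 90° − 39.48° = 50.52°.

50.5°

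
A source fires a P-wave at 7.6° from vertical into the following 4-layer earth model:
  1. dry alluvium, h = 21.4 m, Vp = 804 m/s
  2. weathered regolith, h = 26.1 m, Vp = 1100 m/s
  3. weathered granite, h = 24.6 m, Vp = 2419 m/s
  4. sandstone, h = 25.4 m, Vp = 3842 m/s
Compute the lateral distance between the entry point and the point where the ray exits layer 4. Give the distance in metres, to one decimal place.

39.0 m

Ray parameter p = sin 7.6° / 804 m/s = 1.6450e-04 s/m.
Layer 1: θ = 7.60°; offset = 21.4·tan 7.60° = 2.855 m.
Layer 2: sin θ = p·1100 = 0.1809 → θ = 10.42°; offset = 26.1·tan 10.42° = 4.802 m.
Layer 3: sin θ = p·2419 = 0.3979 → θ = 23.45°; offset = 24.6·tan 23.45° = 10.670 m.
Layer 4: sin θ = p·3842 = 0.6320 → θ = 39.20°; offset = 25.4·tan 39.20° = 20.714 m.
Summing the layer offsets gives 39.042 m.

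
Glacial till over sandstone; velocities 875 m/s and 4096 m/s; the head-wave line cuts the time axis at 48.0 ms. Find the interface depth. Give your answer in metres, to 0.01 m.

θ_c = arcsin(875/4096) = 12.33°; cos θ_c = 0.9769.
tᵢ = 2h cos θ_c/V₁ ⇒ h = tᵢ·V₁/(2 cos θ_c) = 0.048·875/(2·0.9769) = 21.50 m.

21.50 m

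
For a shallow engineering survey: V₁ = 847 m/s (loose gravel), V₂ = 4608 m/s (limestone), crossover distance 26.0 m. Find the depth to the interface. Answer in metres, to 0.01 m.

10.79 m

x_cross = 2h·√((V₂+V₁)/(V₂−V₁)) → h = x_cross / (2·√((V₂+V₁)/(V₂−V₁))).
√((V₂+V₁)/(V₂−V₁)) = √((4608+847)/(4608−847)) = 1.2043.
h = 26.0 / (2·1.2043) = 10.79 m.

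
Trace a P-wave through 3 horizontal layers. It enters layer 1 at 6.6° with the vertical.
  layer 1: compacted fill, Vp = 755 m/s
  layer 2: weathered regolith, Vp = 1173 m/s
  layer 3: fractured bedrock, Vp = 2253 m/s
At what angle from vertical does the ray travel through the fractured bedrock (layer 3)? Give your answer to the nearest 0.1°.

Ray parameter p = sin 6.6° / 755 = 1.5223e-04 s/m.
sin θ_3 = p·V_3 = 1.5223e-04 × 2253 = 0.3430.
θ_3 = arcsin 0.3430 = 20.06°.

20.1°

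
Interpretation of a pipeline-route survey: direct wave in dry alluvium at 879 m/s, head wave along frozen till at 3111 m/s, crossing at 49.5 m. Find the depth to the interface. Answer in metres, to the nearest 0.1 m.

18.5 m

h = (x_cross/2)·√((V₂−V₁)/(V₂+V₁)).
(V₂−V₁)/(V₂+V₁) = (3111−879)/(3111+879) = 0.5594; √ = 0.7479.
h = (49.5/2)·0.7479 = 18.51 m.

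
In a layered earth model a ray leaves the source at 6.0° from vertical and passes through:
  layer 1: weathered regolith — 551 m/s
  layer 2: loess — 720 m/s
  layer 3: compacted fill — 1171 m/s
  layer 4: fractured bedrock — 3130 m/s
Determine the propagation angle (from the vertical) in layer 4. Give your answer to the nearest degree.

36°

Snell's law across each interface conserves sin θ / V, so sin θ_4 = V_4·sin θ₁/V₁.
sin θ_4 = 3130 × sin 6.0° / 551 = 0.5938.
θ_4 = arcsin 0.5938 = 36.43°.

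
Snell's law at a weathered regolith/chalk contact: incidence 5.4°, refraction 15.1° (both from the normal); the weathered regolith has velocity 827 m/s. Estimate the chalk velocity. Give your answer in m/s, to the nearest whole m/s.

2289 m/s

sin 5.4° = 0.0941; sin 15.1° = 0.2605.
V₂ = V₁·(sin θ₂/sin θ₁) = 827·(0.2605/0.0941) = 2289.25 m/s.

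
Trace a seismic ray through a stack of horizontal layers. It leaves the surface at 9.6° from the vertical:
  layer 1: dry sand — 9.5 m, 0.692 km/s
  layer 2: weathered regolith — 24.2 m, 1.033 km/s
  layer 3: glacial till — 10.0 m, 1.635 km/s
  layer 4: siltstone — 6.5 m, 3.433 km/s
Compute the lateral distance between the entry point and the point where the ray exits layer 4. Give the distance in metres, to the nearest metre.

Ray parameter p = sin 9.6° / 0.692 km/s = 2.4100e-01 s/km.
Layer 1: θ = 9.60°; offset = 9.5·tan 9.60° = 1.607 m.
Layer 2: sin θ = p·1.033 = 0.2489 → θ = 14.42°; offset = 24.2·tan 14.42° = 6.220 m.
Layer 3: sin θ = p·1.635 = 0.3940 → θ = 23.21°; offset = 10.0·tan 23.21° = 4.287 m.
Layer 4: sin θ = p·3.433 = 0.8273 → θ = 55.83°; offset = 6.5·tan 55.83° = 9.574 m.
Summing the layer offsets gives 21.688 m.

22 m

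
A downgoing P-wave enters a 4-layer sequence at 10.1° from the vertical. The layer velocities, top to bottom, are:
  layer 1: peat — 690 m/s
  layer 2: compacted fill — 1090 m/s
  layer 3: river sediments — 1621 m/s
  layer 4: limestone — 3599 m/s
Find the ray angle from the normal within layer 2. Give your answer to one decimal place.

Ray parameter p = sin 10.1° / 690 = 2.5415e-04 s/m.
sin θ_2 = p·V_2 = 2.5415e-04 × 1090 = 0.2770.
θ_2 = arcsin 0.2770 = 16.08°.

16.1°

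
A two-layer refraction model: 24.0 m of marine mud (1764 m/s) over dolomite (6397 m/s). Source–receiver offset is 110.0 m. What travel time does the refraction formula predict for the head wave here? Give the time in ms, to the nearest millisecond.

θ_c = arcsin(V₁/V₂) = arcsin(1764/6397) = 16.01°, cos θ_c = 0.9612.
Intercept time tᵢ = 2h cos θ_c / V₁ = 2·24.0·0.9612/1764 = 0.02616 s.
t = x/V₂ + tᵢ = 110.0/6397 + 0.02616 = 0.04335 s.

43 ms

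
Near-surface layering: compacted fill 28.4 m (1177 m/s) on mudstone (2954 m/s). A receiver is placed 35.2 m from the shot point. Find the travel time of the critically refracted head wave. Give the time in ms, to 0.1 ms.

56.2 ms

θ_c = arcsin(V₁/V₂) = arcsin(1177/2954) = 23.48°, cos θ_c = 0.9172.
Intercept time tᵢ = 2h cos θ_c / V₁ = 2·28.4·0.9172/1177 = 0.04426 s.
t = x/V₂ + tᵢ = 35.2/2954 + 0.04426 = 0.05618 s.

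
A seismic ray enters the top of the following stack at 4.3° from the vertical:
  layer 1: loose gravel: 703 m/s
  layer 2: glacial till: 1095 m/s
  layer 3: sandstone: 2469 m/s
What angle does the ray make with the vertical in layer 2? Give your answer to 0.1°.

6.7°

Snell's law across each interface conserves sin θ / V, so sin θ_2 = V_2·sin θ₁/V₁.
sin θ_2 = 1095 × sin 4.3° / 703 = 0.1168.
θ_2 = arcsin 0.1168 = 6.71°.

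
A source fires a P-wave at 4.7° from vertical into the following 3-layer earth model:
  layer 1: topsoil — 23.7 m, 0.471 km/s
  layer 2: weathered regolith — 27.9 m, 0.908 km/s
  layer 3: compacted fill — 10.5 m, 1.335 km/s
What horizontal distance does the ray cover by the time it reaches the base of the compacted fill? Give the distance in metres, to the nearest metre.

9 m

p = sin θ₁/V₁ = sin 4.7°/0.471 = 1.7397e-01 s/km is conserved through the stack.
Layer 1: θ = 4.70°; offset = 23.7·tan 4.70° = 1.948 m.
Layer 2: sin θ = p·0.908 = 0.1580 → θ = 9.09°; offset = 27.9·tan 9.09° = 4.463 m.
Layer 3: sin θ = p·1.335 = 0.2322 → θ = 13.43°; offset = 10.5·tan 13.43° = 2.507 m.
Σ offsets = 8.919 m.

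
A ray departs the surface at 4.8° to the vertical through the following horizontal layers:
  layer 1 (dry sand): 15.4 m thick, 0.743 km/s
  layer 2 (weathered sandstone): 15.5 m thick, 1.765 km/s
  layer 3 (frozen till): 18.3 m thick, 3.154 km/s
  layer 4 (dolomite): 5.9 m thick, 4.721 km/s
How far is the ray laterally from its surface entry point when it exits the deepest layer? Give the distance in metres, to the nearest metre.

p = sin θ₁/V₁ = sin 4.8°/0.743 = 1.1262e-01 s/km is conserved through the stack.
Layer 1: θ = 4.80°; offset = 15.4·tan 4.80° = 1.293 m.
Layer 2: sin θ = p·1.765 = 0.1988 → θ = 11.47°; offset = 15.5·tan 11.47° = 3.144 m.
Layer 3: sin θ = p·3.154 = 0.3552 → θ = 20.81°; offset = 18.3·tan 20.81° = 6.954 m.
Layer 4: sin θ = p·4.721 = 0.5317 → θ = 32.12°; offset = 5.9·tan 32.12° = 3.704 m.
Σ offsets = 15.095 m.

15 m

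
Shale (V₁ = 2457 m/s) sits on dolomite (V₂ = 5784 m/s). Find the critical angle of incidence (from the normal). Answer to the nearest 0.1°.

25.1°

Critical incidence: sin θ_c = V₁/V₂ = 2457/5784 = 0.4248.
θ_c = arcsin 0.4248 = 25.14°.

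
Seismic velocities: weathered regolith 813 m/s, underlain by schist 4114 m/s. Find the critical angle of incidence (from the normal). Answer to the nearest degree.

11°

At critical incidence the refracted ray runs along the interface (θ₂ = 90°), so sin θ_c = V₁/V₂.
θ_c = arcsin(813/4114) = arcsin 0.1976 = 11.40°.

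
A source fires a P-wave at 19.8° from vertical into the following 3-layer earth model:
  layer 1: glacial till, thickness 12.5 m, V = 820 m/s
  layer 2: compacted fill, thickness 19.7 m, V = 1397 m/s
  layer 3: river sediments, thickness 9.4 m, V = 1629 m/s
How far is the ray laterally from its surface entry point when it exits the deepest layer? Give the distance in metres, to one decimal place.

p = sin θ₁/V₁ = sin 19.8°/820 = 4.1310e-04 s/m is conserved through the stack.
Layer 1: θ = 19.80°; offset = 12.5·tan 19.80° = 4.500 m.
Layer 2: sin θ = p·1397 = 0.5771 → θ = 35.25°; offset = 19.7·tan 35.25° = 13.921 m.
Layer 3: sin θ = p·1629 = 0.6729 → θ = 42.29°; offset = 9.4·tan 42.29° = 8.551 m.
Total horizontal offset = 26.972 m.

27.0 m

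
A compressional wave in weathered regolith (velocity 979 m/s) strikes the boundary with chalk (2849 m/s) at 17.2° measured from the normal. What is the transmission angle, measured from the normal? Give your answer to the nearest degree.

59°

sin θ₁/V₁ = sin θ₂/V₂ ⇒ sin θ₂ = 2849·sin 17.2°/979 = 2849·0.2957/979 = 0.8605.
θ₂ = arcsin 0.8605 = 59.38° from the normal.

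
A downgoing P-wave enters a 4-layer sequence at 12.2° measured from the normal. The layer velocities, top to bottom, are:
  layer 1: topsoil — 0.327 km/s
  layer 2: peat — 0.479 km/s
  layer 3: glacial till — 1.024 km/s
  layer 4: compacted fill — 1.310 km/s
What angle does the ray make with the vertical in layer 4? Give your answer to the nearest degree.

58°

Ray parameter p = sin 12.2° / 0.327 = 6.4625e-01 s/km.
sin θ_4 = p·V_4 = 6.4625e-01 × 1.310 = 0.8466.
θ_4 = 57.84° from the vertical.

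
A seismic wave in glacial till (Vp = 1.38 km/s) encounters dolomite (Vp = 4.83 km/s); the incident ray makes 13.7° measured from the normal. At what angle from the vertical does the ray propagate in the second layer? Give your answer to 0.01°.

55.99°

sin θ₁/V₁ = sin θ₂/V₂ ⇒ sin θ₂ = 4.83·sin 13.7°/1.38 = 4.83·0.2368/1.38 = 0.8289.
θ₂ = arcsin 0.8289 = 55.99° from the normal.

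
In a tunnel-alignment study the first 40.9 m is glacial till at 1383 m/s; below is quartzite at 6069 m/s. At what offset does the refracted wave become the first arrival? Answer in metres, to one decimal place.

103.2 m

θ_c = arcsin(1383/6069) = 13.17°, so cos θ_c = 0.9737 and tᵢ = 2h cos θ_c/V₁ = 0.0576 s.
At crossover x/V₁ = x/V₂ + tᵢ ⇒ x = tᵢ/(1/V₁ − 1/V₂) = 0.05759/(7.2307e-04 − 1.6477e-04) = 103.15 m.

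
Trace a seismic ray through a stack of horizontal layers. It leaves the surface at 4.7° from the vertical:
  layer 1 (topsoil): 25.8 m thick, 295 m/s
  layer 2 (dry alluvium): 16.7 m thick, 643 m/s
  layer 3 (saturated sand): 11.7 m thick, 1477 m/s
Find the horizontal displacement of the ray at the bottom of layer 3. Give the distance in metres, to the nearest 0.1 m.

Ray parameter p = sin 4.7° / 295 m/s = 2.7776e-04 s/m.
Layer 1: θ = 4.70°; offset = 25.8·tan 4.70° = 2.121 m.
Layer 2: sin θ = p·643 = 0.1786 → θ = 10.29°; offset = 16.7·tan 10.29° = 3.031 m.
Layer 3: sin θ = p·1477 = 0.4102 → θ = 24.22°; offset = 11.7·tan 24.22° = 5.263 m.
Σ offsets = 10.416 m.

10.4 m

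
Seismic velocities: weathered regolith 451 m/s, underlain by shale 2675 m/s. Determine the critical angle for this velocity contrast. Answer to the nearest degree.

10°

At critical incidence the refracted ray runs along the interface (θ₂ = 90°), so sin θ_c = V₁/V₂.
θ_c = arcsin(451/2675) = arcsin 0.1686 = 9.71°.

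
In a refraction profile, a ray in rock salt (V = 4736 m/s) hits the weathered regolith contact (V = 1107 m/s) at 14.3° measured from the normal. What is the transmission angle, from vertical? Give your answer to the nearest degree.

3°

sin θ₁/V₁ = sin θ₂/V₂ ⇒ sin θ₂ = 1107·sin 14.3°/4736 = 1107·0.2470/4736 = 0.0577.
θ₂ = sin⁻¹(0.0577) = 3.31° (from vertical).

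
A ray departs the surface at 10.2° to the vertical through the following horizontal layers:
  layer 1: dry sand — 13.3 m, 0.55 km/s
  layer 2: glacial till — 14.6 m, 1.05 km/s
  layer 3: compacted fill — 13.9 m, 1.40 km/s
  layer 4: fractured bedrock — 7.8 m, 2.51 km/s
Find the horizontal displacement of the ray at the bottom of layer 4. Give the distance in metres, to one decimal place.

25.4 m

Apply Snell's law at each interface; in layer i the horizontal offset is hᵢ·tan θᵢ.
Layer 1: θ = 10.20°; offset = 13.3·tan 10.20° = 2.393 m.
Layer 2: sin θ = 1.05·sin 10.2°/0.55 = 0.3381, θ = 19.76°; offset = 14.6·tan 19.76° = 5.245 m.
Layer 3: sin θ = 1.40·sin 10.2°/0.55 = 0.4508, θ = 26.79°; offset = 13.9·tan 26.79° = 7.019 m.
Layer 4: sin θ = 2.51·sin 10.2°/0.55 = 0.8082, θ = 53.92°; offset = 7.8·tan 53.92° = 10.703 m.
Summing the layer offsets gives 25.359 m.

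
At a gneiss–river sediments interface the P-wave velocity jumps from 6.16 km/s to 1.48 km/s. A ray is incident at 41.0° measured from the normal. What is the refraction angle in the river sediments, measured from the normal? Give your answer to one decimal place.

9.1°

sin θ₁/V₁ = sin θ₂/V₂ ⇒ sin θ₂ = 1.48·sin 41.0°/6.16 = 1.48·0.6561/6.16 = 0.1576.
θ₂ = arcsin 0.1576 = 9.07° from the normal.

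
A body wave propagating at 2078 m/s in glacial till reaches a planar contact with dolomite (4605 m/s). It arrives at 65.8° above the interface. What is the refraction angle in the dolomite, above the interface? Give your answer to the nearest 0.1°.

Angle from the normal: 90° − 65.8° = 24.2°.
Snell's law: sin θ₂ = (V₂/V₁)·sin θ₁ = (4605/2078)·sin 24.2° = 0.9084.
θ₂ = sin⁻¹(0.9084) = 65.29° (from vertical).
From the interface: 90° − 65.29° = 24.71°.

24.7°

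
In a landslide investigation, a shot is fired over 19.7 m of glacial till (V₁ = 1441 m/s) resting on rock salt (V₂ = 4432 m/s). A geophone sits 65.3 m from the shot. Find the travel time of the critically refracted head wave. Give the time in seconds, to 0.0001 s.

θ_c = arcsin(V₁/V₂) = arcsin(1441/4432) = 18.97°, cos θ_c = 0.9457.
Intercept time tᵢ = 2h cos θ_c / V₁ = 2·19.7·0.9457/1441 = 0.02586 s.
t = x/V₂ + tᵢ = 65.3/4432 + 0.02586 = 0.04059 s.

0.0406 s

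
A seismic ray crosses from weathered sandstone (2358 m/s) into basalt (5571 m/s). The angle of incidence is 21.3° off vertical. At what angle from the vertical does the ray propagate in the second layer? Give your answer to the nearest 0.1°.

sin θ₁/V₁ = sin θ₂/V₂ ⇒ sin θ₂ = 5571·sin 21.3°/2358 = 5571·0.3633/2358 = 0.8582.
θ₂ = sin⁻¹(0.8582) = 59.12° (from vertical).

59.1°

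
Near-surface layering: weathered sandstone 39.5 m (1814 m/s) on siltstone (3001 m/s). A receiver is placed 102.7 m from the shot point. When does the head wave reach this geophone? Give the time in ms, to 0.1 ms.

t = x/V₂ + 2h·√(V₂²−V₁²)/(V₁V₂).
√(V₂²−V₁²) = √(3001²−1814²) = 2390.7 m/s; delay term = 2·39.5·2390.7/(1814·3001) = 0.03469 s.
t = 102.7/3001 + 0.03469 = 0.06892 s.

68.9 ms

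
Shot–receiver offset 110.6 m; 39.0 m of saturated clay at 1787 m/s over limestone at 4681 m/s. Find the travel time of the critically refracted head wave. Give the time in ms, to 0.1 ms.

θ_c = arcsin(V₁/V₂) = arcsin(1787/4681) = 22.44°, cos θ_c = 0.9243.
Intercept time tᵢ = 2h cos θ_c / V₁ = 2·39.0·0.9243/1787 = 0.04034 s.
t = x/V₂ + tᵢ = 110.6/4681 + 0.04034 = 0.06397 s.

64.0 ms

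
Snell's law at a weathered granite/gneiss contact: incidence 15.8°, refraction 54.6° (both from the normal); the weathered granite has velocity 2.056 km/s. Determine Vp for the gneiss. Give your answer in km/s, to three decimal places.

6.155 km/s

sin 15.8° = 0.2723; sin 54.6° = 0.8151.
V₂ = V₁·(sin θ₂/sin θ₁) = 2.056·(0.8151/0.2723) = 6.155 km/s.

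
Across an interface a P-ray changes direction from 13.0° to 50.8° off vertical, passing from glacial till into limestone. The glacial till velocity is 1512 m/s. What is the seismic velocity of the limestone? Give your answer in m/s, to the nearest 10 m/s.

sin 13.0° = 0.2250; sin 50.8° = 0.7749.
V₂ = V₁·(sin θ₂/sin θ₁) = 1512·(0.7749/0.2250) = 5208.76 m/s.

5210 m/s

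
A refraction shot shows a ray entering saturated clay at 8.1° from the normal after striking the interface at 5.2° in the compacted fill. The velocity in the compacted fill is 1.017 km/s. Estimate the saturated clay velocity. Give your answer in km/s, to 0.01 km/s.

1.58 km/s

sin 5.2° = 0.0906; sin 8.1° = 0.1409.
V₂ = V₁·(sin θ₂/sin θ₁) = 1.017·(0.1409/0.0906) = 1.58 km/s.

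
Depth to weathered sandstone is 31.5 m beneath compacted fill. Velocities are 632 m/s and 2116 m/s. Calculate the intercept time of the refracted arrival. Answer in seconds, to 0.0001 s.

θ_c = arcsin(V₁/V₂) = arcsin(632/2116) = 17.38°; cos θ_c = 0.9544.
tᵢ = 2h·cos θ_c / V₁ = 2·31.5·0.9544 / 632 = 0.09513 s.

0.0951 s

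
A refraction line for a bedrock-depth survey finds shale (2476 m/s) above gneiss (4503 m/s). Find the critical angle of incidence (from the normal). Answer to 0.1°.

At critical incidence the refracted ray runs along the interface (θ₂ = 90°), so sin θ_c = V₁/V₂.
θ_c = arcsin(2476/4503) = arcsin 0.5499 = 33.36°.

33.4°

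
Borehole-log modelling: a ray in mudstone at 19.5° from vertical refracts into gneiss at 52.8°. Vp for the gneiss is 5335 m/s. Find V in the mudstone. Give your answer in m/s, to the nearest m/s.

Snell's law: sin 19.5°/V₁ = sin 52.8°/V₂.
V₁ = V₂·sin 19.5°/sin 52.8° = 5335 × 0.4191 = 2235.77 m/s.

2236 m/s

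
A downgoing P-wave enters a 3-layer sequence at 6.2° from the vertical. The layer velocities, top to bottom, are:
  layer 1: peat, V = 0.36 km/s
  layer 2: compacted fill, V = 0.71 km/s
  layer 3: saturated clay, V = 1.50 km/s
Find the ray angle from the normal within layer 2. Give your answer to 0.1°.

Ray parameter p = sin 6.2° / 0.36 = 3.0000e-01 s/km.
sin θ_2 = p·V_2 = 3.0000e-01 × 0.71 = 0.2130.
θ_2 = 12.30° from the vertical.

12.3°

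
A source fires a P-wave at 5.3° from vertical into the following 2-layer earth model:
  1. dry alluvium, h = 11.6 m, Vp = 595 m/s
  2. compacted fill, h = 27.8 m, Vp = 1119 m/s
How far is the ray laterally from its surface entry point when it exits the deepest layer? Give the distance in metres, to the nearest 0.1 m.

Apply Snell's law at each interface; in layer i the horizontal offset is hᵢ·tan θᵢ.
Layer 1: θ = 5.30°; offset = 11.6·tan 5.30° = 1.076 m.
Layer 2: sin θ = 1119·sin 5.3°/595 = 0.1737, θ = 10.00°; offset = 27.8·tan 10.00° = 4.904 m.
Σ offsets = 5.980 m.

6.0 m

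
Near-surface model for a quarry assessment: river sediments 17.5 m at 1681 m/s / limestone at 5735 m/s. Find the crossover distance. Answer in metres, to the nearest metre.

47 m

x_cross = 2h·√((V₂+V₁)/(V₂−V₁)).
(V₂+V₁)/(V₂−V₁) = (5735+1681)/(5735−1681) = 1.8293; √ = 1.3525.
x_cross = 2·17.5·1.3525 = 47.34 m.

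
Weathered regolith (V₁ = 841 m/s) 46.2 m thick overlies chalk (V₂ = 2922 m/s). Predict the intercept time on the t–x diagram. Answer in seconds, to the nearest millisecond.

0.105 s

tᵢ = 2h·√(V₂²−V₁²)/(V₁V₂).
√(V₂²−V₁²) = √(2922²−841²) = 2798.4 m/s.
tᵢ = 2·46.2·2798.4/(841·2922) = 0.10522 s.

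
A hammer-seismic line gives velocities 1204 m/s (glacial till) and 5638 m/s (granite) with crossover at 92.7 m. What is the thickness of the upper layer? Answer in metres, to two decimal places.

x_cross = 2h·√((V₂+V₁)/(V₂−V₁)) → h = x_cross / (2·√((V₂+V₁)/(V₂−V₁))).
√((V₂+V₁)/(V₂−V₁)) = √((5638+1204)/(5638−1204)) = 1.2422.
h = 92.7 / (2·1.2422) = 37.31 m.

37.31 m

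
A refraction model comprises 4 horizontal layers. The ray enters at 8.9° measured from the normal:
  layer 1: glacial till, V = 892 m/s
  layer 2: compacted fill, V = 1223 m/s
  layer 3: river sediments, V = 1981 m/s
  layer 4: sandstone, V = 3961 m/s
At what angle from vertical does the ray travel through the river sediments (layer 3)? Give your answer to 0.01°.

Snell's law across each interface conserves sin θ / V, so sin θ_3 = V_3·sin θ₁/V₁.
sin θ_3 = 1981 × sin 8.9° / 892 = 0.3436.
θ_3 = 20.10° from the vertical.

20.10°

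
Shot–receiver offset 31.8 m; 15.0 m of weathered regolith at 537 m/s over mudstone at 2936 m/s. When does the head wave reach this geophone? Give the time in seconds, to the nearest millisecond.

t = x/V₂ + 2h·√(V₂²−V₁²)/(V₁V₂).
√(V₂²−V₁²) = √(2936²−537²) = 2886.5 m/s; delay term = 2·15.0·2886.5/(537·2936) = 0.05492 s.
t = 31.8/2936 + 0.05492 = 0.06575 s.

0.066 s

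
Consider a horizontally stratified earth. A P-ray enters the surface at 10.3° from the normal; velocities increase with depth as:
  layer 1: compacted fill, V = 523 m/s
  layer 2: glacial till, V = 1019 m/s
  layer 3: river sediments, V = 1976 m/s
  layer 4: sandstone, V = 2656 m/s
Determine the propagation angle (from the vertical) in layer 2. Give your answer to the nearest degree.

20°

Ray parameter p = sin 10.3° / 523 = 3.4188e-04 s/m.
sin θ_2 = p·V_2 = 3.4188e-04 × 1019 = 0.3484.
θ_2 = 20.39° from the vertical.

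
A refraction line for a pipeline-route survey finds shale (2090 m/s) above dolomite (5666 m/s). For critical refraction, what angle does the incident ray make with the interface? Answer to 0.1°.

68.4°

At critical incidence the refracted ray runs along the interface (θ₂ = 90°), so sin θ_c = V₁/V₂.
θ_c = arcsin(2090/5666) = arcsin 0.3689 = 21.65°.
Measured from the interface: 90° − 21.65° = 68.35°.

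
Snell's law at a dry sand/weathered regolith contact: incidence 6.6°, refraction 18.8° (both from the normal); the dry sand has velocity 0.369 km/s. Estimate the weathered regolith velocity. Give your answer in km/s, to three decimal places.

1.035 km/s

sin 6.6° = 0.1149; sin 18.8° = 0.3223.
V₂ = V₁·(sin θ₂/sin θ₁) = 0.369·(0.3223/0.1149) = 1.035 km/s.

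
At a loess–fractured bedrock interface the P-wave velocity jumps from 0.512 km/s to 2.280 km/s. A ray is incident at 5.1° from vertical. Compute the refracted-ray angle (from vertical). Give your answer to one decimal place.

23.3°

sin θ₁/V₁ = sin θ₂/V₂ ⇒ sin θ₂ = 2.280·sin 5.1°/0.512 = 2.280·0.0889/0.512 = 0.3959.
θ₂ = arcsin 0.3959 = 23.32° from the normal.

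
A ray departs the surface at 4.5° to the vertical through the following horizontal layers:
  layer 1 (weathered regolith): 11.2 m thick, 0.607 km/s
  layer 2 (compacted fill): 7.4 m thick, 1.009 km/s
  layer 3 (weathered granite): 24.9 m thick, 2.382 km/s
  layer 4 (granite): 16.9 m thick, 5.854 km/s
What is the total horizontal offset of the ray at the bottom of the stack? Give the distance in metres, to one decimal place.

p = sin θ₁/V₁ = sin 4.5°/0.607 = 1.2926e-01 s/km is conserved through the stack.
Layer 1: θ = 4.50°; offset = 11.2·tan 4.50° = 0.881 m.
Layer 2: sin θ = p·1.009 = 0.1304 → θ = 7.49°; offset = 7.4·tan 7.49° = 0.973 m.
Layer 3: sin θ = p·2.382 = 0.3079 → θ = 17.93°; offset = 24.9·tan 17.93° = 8.058 m.
Layer 4: sin θ = p·5.854 = 0.7567 → θ = 49.17°; offset = 16.9·tan 49.17° = 19.559 m.
Summing the layer offsets gives 29.472 m.

29.5 m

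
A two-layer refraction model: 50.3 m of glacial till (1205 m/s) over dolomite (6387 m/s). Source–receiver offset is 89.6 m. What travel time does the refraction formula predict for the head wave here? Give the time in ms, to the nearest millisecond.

t = x/V₂ + 2h·√(V₂²−V₁²)/(V₁V₂).
√(V₂²−V₁²) = √(6387²−1205²) = 6272.3 m/s; delay term = 2·50.3·6272.3/(1205·6387) = 0.08199 s.
t = 89.6/6387 + 0.08199 = 0.09601 s.

96 ms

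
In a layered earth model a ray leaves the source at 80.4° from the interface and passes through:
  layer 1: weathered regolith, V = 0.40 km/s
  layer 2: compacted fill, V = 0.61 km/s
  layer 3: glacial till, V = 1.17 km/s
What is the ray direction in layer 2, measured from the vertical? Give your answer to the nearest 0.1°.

From the normal: θ₁ = 90° − 80.4° = 9.6°.
Ray parameter p = sin 9.6° / 0.40 = 4.1692e-01 s/km.
sin θ_2 = p·V_2 = 4.1692e-01 × 0.61 = 0.2543.
θ_2 = 14.73° from the vertical.

14.7°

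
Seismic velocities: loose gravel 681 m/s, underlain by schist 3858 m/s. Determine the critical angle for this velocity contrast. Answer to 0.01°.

Critical incidence: sin θ_c = V₁/V₂ = 681/3858 = 0.1765.
θ_c = arcsin 0.1765 = 10.17°.

10.17°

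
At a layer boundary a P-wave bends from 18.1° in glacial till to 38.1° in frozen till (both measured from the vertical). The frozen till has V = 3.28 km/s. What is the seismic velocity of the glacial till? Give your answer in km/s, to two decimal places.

1.65 km/s

sin 18.1° = 0.3107; sin 38.1° = 0.6170.
V₁ = V₂·(sin θ₁/sin θ₂) = 3.28·(0.3107/0.6170) = 1.65 km/s.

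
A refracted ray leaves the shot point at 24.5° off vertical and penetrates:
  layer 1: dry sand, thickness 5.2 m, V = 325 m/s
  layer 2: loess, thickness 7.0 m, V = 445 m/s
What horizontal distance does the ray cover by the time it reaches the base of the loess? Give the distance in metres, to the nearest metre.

7 m

p = sin θ₁/V₁ = sin 24.5°/325 = 1.2760e-03 s/m is conserved through the stack.
Layer 1: θ = 24.50°; offset = 5.2·tan 24.50° = 2.370 m.
Layer 2: sin θ = p·445 = 0.5678 → θ = 34.60°; offset = 7.0·tan 34.60° = 4.829 m.
Total horizontal offset = 7.198 m.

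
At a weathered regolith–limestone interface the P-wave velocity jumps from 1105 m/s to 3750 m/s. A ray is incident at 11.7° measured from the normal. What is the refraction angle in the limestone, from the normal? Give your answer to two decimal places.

43.49°

sin θ₁/V₁ = sin θ₂/V₂ ⇒ sin θ₂ = 3750·sin 11.7°/1105 = 3750·0.2028/1105 = 0.6882.
θ₂ = arcsin 0.6882 = 43.49° from the normal.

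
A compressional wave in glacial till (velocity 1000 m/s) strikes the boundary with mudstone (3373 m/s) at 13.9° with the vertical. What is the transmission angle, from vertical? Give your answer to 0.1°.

54.1°

Snell's law: sin θ₂ = (V₂/V₁)·sin θ₁ = (3373/1000)·sin 13.9° = 0.8103.
θ₂ = arcsin 0.8103 = 54.12° from the normal.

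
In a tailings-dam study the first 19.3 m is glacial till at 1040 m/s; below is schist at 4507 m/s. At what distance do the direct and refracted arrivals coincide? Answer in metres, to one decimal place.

48.8 m

x_cross = 2h·√((V₂+V₁)/(V₂−V₁)).
(V₂+V₁)/(V₂−V₁) = (4507+1040)/(4507−1040) = 1.5999; √ = 1.2649.
x_cross = 2·19.3·1.2649 = 48.82 m.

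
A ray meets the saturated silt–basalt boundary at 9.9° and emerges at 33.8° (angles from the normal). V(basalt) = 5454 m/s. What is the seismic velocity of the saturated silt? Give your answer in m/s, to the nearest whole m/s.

1686 m/s

Snell's law: sin 9.9°/V₁ = sin 33.8°/V₂.
V₁ = V₂·sin 9.9°/sin 33.8° = 5454 × 0.3091 = 1685.62 m/s.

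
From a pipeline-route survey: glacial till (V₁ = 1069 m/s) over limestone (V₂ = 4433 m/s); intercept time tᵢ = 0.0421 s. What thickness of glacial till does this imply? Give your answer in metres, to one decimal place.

23.2 m

θ_c = arcsin(1069/4433) = 13.95°; cos θ_c = 0.9705.
tᵢ = 2h cos θ_c/V₁ ⇒ h = tᵢ·V₁/(2 cos θ_c) = 0.0421·1069/(2·0.9705) = 23.19 m.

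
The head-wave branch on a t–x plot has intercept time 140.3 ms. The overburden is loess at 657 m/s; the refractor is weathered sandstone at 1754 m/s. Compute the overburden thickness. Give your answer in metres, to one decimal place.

49.7 m

θ_c = arcsin(657/1754) = 22.00°; cos θ_c = 0.9272.
tᵢ = 2h cos θ_c/V₁ ⇒ h = tᵢ·V₁/(2 cos θ_c) = 0.1403·657/(2·0.9272) = 49.71 m.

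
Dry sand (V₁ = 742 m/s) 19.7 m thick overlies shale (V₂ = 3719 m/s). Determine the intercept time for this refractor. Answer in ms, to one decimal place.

52.0 ms

tᵢ = 2h·√(V₂²−V₁²)/(V₁V₂).
√(V₂²−V₁²) = √(3719²−742²) = 3644.2 m/s.
tᵢ = 2·19.7·3644.2/(742·3719) = 0.05203 s.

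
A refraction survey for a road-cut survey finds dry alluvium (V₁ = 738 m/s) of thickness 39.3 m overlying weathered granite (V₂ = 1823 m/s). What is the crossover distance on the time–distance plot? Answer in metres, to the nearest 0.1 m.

x_cross = 2h·√((V₂+V₁)/(V₂−V₁)).
(V₂+V₁)/(V₂−V₁) = (1823+738)/(1823−738) = 2.3604; √ = 1.5363.
x_cross = 2·39.3·1.5363 = 120.76 m.

120.8 m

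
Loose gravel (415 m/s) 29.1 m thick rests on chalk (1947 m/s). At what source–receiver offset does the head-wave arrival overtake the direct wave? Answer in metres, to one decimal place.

72.3 m

x_cross = 2h·√((V₂+V₁)/(V₂−V₁)).
(V₂+V₁)/(V₂−V₁) = (1947+415)/(1947−415) = 1.5418; √ = 1.2417.
x_cross = 2·29.1·1.2417 = 72.27 m.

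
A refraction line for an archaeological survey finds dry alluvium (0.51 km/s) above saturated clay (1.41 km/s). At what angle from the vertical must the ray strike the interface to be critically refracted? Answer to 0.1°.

21.2°

At critical incidence the refracted ray runs along the interface (θ₂ = 90°), so sin θ_c = V₁/V₂.
θ_c = arcsin(0.51/1.41) = arcsin 0.3617 = 21.20°.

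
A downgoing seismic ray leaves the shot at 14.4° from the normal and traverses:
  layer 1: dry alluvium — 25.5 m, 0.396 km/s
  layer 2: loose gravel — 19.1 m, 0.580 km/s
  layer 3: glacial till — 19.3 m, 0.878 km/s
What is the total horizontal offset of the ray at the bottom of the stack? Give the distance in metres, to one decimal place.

p = sin θ₁/V₁ = sin 14.4°/0.396 = 6.2800e-01 s/km is conserved through the stack.
Layer 1: θ = 14.40°; offset = 25.5·tan 14.40° = 6.547 m.
Layer 2: sin θ = p·0.580 = 0.3642 → θ = 21.36°; offset = 19.1·tan 21.36° = 7.470 m.
Layer 3: sin θ = p·0.878 = 0.5514 → θ = 33.46°; offset = 19.3·tan 33.46° = 12.756 m.
Σ offsets = 26.774 m.

26.8 m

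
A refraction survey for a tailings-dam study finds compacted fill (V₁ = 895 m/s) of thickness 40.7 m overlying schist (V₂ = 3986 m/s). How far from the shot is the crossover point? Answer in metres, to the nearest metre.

102 m

θ_c = arcsin(895/3986) = 12.98°, so cos θ_c = 0.9745 and tᵢ = 2h cos θ_c/V₁ = 0.0886 s.
At crossover x/V₁ = x/V₂ + tᵢ ⇒ x = tᵢ/(1/V₁ − 1/V₂) = 0.08863/(1.1173e-03 − 2.5088e-04) = 102.29 m.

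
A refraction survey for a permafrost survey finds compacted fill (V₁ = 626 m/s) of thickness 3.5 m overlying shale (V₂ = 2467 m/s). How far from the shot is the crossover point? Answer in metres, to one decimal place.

x_cross = 2h·√((V₂+V₁)/(V₂−V₁)).
(V₂+V₁)/(V₂−V₁) = (2467+626)/(2467−626) = 1.6801; √ = 1.2962.
x_cross = 2·3.5·1.2962 = 9.07 m.

9.1 m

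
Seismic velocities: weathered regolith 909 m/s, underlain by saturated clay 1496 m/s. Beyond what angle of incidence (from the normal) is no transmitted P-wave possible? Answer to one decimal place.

At critical incidence the refracted ray runs along the interface (θ₂ = 90°), so sin θ_c = V₁/V₂.
θ_c = arcsin(909/1496) = arcsin 0.6076 = 37.42°.

37.4°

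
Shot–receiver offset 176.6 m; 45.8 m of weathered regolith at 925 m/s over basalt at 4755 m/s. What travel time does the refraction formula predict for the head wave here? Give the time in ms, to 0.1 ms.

θ_c = arcsin(V₁/V₂) = arcsin(925/4755) = 11.22°, cos θ_c = 0.9809.
Intercept time tᵢ = 2h cos θ_c / V₁ = 2·45.8·0.9809/925 = 0.09714 s.
t = x/V₂ + tᵢ = 176.6/4755 + 0.09714 = 0.13428 s.

134.3 ms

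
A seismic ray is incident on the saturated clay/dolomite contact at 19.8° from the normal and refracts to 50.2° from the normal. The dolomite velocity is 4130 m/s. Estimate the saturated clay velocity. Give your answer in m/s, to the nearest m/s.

Snell's law: sin 19.8°/V₁ = sin 50.2°/V₂.
V₁ = V₂·sin 19.8°/sin 50.2° = 4130 × 0.4409 = 1820.93 m/s.

1821 m/s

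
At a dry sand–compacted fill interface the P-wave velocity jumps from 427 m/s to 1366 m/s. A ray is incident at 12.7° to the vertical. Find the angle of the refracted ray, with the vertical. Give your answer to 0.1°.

44.7°

sin θ₁/V₁ = sin θ₂/V₂ ⇒ sin θ₂ = 1366·sin 12.7°/427 = 1366·0.2198/427 = 0.7033.
θ₂ = sin⁻¹(0.7033) = 44.69° (from vertical).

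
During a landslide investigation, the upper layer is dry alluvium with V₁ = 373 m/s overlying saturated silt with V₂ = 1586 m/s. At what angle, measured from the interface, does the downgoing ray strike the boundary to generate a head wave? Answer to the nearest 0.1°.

At critical incidence the refracted ray runs along the interface (θ₂ = 90°), so sin θ_c = V₁/V₂.
θ_c = arcsin(373/1586) = arcsin 0.2352 = 13.60°.
Measured from the interface: 90° − 13.60° = 76.40°.

76.4°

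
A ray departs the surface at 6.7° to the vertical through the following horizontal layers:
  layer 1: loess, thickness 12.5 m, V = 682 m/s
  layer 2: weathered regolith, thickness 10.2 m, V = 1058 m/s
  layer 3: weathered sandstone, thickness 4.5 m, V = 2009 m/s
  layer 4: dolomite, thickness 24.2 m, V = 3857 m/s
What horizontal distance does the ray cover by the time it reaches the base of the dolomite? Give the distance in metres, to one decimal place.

p = sin θ₁/V₁ = sin 6.7°/682 = 1.7107e-04 s/m is conserved through the stack.
Layer 1: θ = 6.70°; offset = 12.5·tan 6.70° = 1.468 m.
Layer 2: sin θ = p·1058 = 0.1810 → θ = 10.43°; offset = 10.2·tan 10.43° = 1.877 m.
Layer 3: sin θ = p·2009 = 0.3437 → θ = 20.10°; offset = 4.5·tan 20.10° = 1.647 m.
Layer 4: sin θ = p·3857 = 0.6598 → θ = 41.29°; offset = 24.2·tan 41.29° = 21.250 m.
Σ offsets = 26.242 m.

26.2 m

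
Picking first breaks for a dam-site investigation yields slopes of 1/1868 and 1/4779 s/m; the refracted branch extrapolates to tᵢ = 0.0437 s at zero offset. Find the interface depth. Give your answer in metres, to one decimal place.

θ_c = arcsin(1868/4779) = 23.01°; cos θ_c = 0.9204.
tᵢ = 2h cos θ_c/V₁ ⇒ h = tᵢ·V₁/(2 cos θ_c) = 0.0437·1868/(2·0.9204) = 44.34 m.

44.3 m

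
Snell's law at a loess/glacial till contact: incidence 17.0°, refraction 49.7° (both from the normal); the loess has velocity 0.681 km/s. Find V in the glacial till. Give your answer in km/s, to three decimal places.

1.776 km/s

sin 17.0° = 0.2924; sin 49.7° = 0.7627.
V₂ = V₁·(sin θ₂/sin θ₁) = 0.681·(0.7627/0.2924) = 1.776 km/s.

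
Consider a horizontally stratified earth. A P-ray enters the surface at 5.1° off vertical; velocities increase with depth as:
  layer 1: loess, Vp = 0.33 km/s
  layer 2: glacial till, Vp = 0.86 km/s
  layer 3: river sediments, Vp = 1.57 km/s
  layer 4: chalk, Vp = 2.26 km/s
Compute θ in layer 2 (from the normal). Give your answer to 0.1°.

13.4°

Ray parameter p = sin 5.1° / 0.33 = 2.6938e-01 s/km.
sin θ_2 = p·V_2 = 2.6938e-01 × 0.86 = 0.2317.
θ_2 = arcsin 0.2317 = 13.40°.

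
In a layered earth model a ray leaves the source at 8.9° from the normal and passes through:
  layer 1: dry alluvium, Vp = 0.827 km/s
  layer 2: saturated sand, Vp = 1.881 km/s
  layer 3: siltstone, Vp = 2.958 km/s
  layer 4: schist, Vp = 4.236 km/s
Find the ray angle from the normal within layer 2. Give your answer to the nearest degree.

Ray parameter p = sin 8.9° / 0.827 = 1.8707e-01 s/km.
sin θ_2 = p·V_2 = 1.8707e-01 × 1.881 = 0.3519.
θ_2 = arcsin 0.3519 = 20.60°.

21°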